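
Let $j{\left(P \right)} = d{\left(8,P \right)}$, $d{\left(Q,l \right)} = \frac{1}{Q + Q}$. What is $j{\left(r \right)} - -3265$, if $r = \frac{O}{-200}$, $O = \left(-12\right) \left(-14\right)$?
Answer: $\frac{52241}{16} \approx 3265.1$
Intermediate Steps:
$O = 168$
$r = - \frac{21}{25}$ ($r = \frac{168}{-200} = 168 \left(- \frac{1}{200}\right) = - \frac{21}{25} \approx -0.84$)
$d{\left(Q,l \right)} = \frac{1}{2 Q}$
$j{\left(P \right)} = \frac{1}{16}$ ($j{\left(P \right)} = \frac{1}{2 \cdot 8} = \frac{1}{2} \cdot \frac{1}{8} = \frac{1}{16}$)
$j{\left(r \right)} - -3265 = \frac{1}{16} - -3265 = \frac{1}{16} + 3265 = \frac{52241}{16}$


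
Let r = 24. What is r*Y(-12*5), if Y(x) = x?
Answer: -1440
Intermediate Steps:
r*Y(-12*5) = 24*(-12*5) = 24*(-60) = -1440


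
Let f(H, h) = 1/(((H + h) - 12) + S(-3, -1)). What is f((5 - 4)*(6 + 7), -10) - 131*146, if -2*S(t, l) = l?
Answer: -325144/17 ≈ -19126.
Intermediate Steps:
S(t, l) = -l/2
f(H, h) = 1/(-23/2 + H + h) (f(H, h) = 1/(((H + h) - 12) - 1/2*(-1)) = 1/((-12 + H + h) + 1/2) = 1/(-23/2 + H + h))
f((5 - 4)*(6 + 7), -10) - 131*146 = 2/(-23 + 2*((5 - 4)*(6 + 7)) + 2*(-10)) - 131*146 = 2/(-23 + 2*(1*13) - 20) - 19126 = 2/(-23 + 2*13 - 20) - 19126 = 2/(-23 + 26 - 20) - 19126 = 2/(-17) - 19126 = 2*(-1/17) - 19126 = -2/17 - 19126 = -325144/17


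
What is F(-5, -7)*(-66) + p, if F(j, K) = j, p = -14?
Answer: 316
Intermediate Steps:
F(-5, -7)*(-66) + p = -5*(-66) - 14 = 330 - 14 = 316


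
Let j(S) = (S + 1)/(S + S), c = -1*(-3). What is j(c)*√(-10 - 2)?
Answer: 4*I*√3/3 ≈ 2.3094*I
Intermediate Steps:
c = 3
j(S) = (1 + S)/(2*S) (j(S) = (1 + S)/((2*S)) = (1 + S)*(1/(2*S)) = (1 + S)/(2*S))
j(c)*√(-10 - 2) = ((½)*(1 + 3)/3)*√(-10 - 2) = ((½)*(⅓)*4)*√(-12) = 2*(2*I*√3)/3 = 4*I*√3/3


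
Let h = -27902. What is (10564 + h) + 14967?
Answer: -2371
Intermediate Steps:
(10564 + h) + 14967 = (10564 - 27902) + 14967 = -17338 + 14967 = -2371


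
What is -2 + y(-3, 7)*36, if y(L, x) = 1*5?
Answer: 178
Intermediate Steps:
y(L, x) = 5
-2 + y(-3, 7)*36 = -2 + 5*36 = -2 + 180 = 178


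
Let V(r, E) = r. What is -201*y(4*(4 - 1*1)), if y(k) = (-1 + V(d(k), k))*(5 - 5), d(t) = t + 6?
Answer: 0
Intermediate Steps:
d(t) = 6 + t
y(k) = 0 (y(k) = (-1 + (6 + k))*(5 - 5) = (5 + k)*0 = 0)
-201*y(4*(4 - 1*1)) = -201*0 = 0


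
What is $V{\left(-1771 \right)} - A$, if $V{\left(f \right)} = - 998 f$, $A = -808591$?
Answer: $2576049$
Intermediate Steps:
$V{\left(-1771 \right)} - A = \left(-998\right) \left(-1771\right) - -808591 = 1767458 + 808591 = 2576049$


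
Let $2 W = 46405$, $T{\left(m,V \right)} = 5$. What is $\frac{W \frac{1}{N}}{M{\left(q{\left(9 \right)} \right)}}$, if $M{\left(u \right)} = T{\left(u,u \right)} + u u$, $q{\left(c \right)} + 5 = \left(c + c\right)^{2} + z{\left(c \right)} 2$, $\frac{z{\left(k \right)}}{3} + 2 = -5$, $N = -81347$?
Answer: $- \frac{46405}{12484161396} \approx -3.7171 \cdot 10^{-6}$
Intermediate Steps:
$z{\left(k \right)} = -21$ ($z{\left(k \right)} = -6 + 3 \left(-5\right) = -6 - 15 = -21$)
$q{\left(c \right)} = -47 + 4 c^{2}$ ($q{\left(c \right)} = -5 + \left(\left(c + c\right)^{2} - 42\right) = -5 + \left(\left(2 c\right)^{2} - 42\right) = -5 + \left(4 c^{2} - 42\right) = -5 + \left(-42 + 4 c^{2}\right) = -47 + 4 c^{2}$)
$W = \frac{46405}{2}$ ($W = \frac{1}{2} \cdot 46405 = \frac{46405}{2} \approx 23203.0$)
$M{\left(u \right)} = 5 + u^{2}$ ($M{\left(u \right)} = 5 + u u = 5 + u^{2}$)
$\frac{W \frac{1}{N}}{M{\left(q{\left(9 \right)} \right)}} = \frac{\frac{46405}{2} \frac{1}{-81347}}{5 + \left(-47 + 4 \cdot 9^{2}\right)^{2}} = \frac{\frac{46405}{2} \left(- \frac{1}{81347}\right)}{5 + \left(-47 + 4 \cdot 81\right)^{2}} = - \frac{46405}{162694 \left(5 + \left(-47 + 324\right)^{2}\right)} = - \frac{46405}{162694 \left(5 + 277^{2}\right)} = - \frac{46405}{162694 \left(5 + 76729\right)} = - \frac{46405}{162694 \cdot 76734} = \left(- \frac{46405}{162694}\right) \frac{1}{76734} = - \frac{46405}{12484161396}$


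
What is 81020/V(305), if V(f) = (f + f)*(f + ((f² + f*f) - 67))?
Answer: 4051/5681784 ≈ 0.00071298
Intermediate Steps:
V(f) = 2*f*(-67 + f + 2*f²) (V(f) = (2*f)*(f + ((f² + f²) - 67)) = (2*f)*(f + (2*f² - 67)) = (2*f)*(f + (-67 + 2*f²)) = (2*f)*(-67 + f + 2*f²) = 2*f*(-67 + f + 2*f²))
81020/V(305) = 81020/((2*305*(-67 + 305 + 2*305²))) = 81020/((2*305*(-67 + 305 + 2*93025))) = 81020/((2*305*(-67 + 305 + 186050))) = 81020/((2*305*186288)) = 81020/113635680 = 81020*(1/113635680) = 4051/5681784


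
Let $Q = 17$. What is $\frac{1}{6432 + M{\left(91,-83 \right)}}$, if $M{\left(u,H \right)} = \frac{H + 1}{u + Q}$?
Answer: $\frac{54}{347287} \approx 0.00015549$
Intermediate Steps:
$M{\left(u,H \right)} = \frac{1 + H}{17 + u}$ ($M{\left(u,H \right)} = \frac{H + 1}{u + 17} = \frac{1 + H}{17 + u}$)
$\frac{1}{6432 + M{\left(91,-83 \right)}} = \frac{1}{6432 + \frac{1 - 83}{17 + 91}} = \frac{1}{6432 + \frac{1}{108} \left(-82\right)} = \frac{1}{6432 - \frac{41}{54}} = \frac{1}{\frac{347287}{54}} = \frac{54}{347287}$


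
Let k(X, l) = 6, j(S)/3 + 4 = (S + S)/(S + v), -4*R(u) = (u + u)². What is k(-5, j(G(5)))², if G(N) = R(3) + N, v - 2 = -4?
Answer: 36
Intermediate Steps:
R(u) = -u² (R(u) = -(u + u)²/4 = -4*u²/4 = -u²)
v = -2 (v = 2 - 4 = -2)
G(N) = -9 + N (G(N) = -1*3² + N = -1*9 + N = -9 + N)
j(S) = -12 + 6*S/(-2 + S) (j(S) = -12 + 3*((S + S)/(S - 2)) = -12 + 3*((2*S)/(-2 + S)) = -12 + 3*(2*S/(-2 + S)) = -12 + 6*S/(-2 + S))
k(-5, j(G(5)))² = 6² = 36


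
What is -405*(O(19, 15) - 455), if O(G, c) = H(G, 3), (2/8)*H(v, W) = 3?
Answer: 179415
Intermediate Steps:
H(v, W) = 12 (H(v, W) = 4*3 = 12)
O(G, c) = 12
-405*(O(19, 15) - 455) = -405*(12 - 455) = -405*(-443) = 179415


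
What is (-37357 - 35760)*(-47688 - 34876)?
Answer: 6036831988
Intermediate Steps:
(-37357 - 35760)*(-47688 - 34876) = -73117*(-82564) = 6036831988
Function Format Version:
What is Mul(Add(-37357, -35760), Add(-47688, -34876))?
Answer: 6036831988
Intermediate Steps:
Mul(Add(-37357, -35760), Add(-47688, -34876)) = Mul(-73117, -82564) = 6036831988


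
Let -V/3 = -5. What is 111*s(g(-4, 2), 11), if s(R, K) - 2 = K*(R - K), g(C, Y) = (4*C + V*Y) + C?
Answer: -999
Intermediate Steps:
V = 15 (V = -3*(-5) = 15)
g(C, Y) = 5*C + 15*Y (g(C, Y) = (4*C + 15*Y) + C = 5*C + 15*Y)
s(R, K) = 2 + K*(R - K)
111*s(g(-4, 2), 11) = 111*(2 - 1*11² + 11*(5*(-4) + 15*2)) = 111*(2 - 1*121 + 11*(-20 + 30)) = 111*(2 - 121 + 11*10) = 111*(2 - 121 + 110) = 111*(-9) = -999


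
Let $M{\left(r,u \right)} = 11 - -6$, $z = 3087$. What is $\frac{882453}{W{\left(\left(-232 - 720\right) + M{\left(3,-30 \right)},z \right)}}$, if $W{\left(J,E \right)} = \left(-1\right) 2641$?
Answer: $- \frac{882453}{2641} \approx -334.14$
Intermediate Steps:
$M{\left(r,u \right)} = 17$ ($M{\left(r,u \right)} = 11 + 6 = 17$)
$W{\left(J,E \right)} = -2641$
$\frac{882453}{W{\left(\left(-232 - 720\right) + M{\left(3,-30 \right)},z \right)}} = \frac{882453}{-2641} = 882453 \left(- \frac{1}{2641}\right) = - \frac{882453}{2641}$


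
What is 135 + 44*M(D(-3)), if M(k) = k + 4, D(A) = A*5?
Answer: -349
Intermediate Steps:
D(A) = 5*A
M(k) = 4 + k
135 + 44*M(D(-3)) = 135 + 44*(4 + 5*(-3)) = 135 + 44*(4 - 15) = 135 + 44*(-11) = 135 - 484 = -349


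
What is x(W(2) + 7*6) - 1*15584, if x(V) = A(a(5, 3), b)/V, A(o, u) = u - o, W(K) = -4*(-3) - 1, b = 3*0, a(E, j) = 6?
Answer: -825958/53 ≈ -15584.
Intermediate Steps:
b = 0
W(K) = 11 (W(K) = 12 - 1 = 11)
x(V) = -6/V (x(V) = (0 - 1*6)/V = (0 - 6)/V = -6/V)
x(W(2) + 7*6) - 1*15584 = -6/(11 + 7*6) - 1*15584 = -6/(11 + 42) - 15584 = -6/53 - 15584 = -825958/53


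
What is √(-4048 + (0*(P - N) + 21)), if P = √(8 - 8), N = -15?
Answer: I*√4027 ≈ 63.459*I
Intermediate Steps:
P = 0 (P = √0 = 0)
√(-4048 + (0*(P - N) + 21)) = √(-4048 + (0*(0 - 1*(-15)) + 21)) = √(-4048 + (0*(0 + 15) + 21)) = √(-4048 + (0*15 + 21)) = √(-4048 + (0 + 21)) = √(-4048 + 21) = √(-4027) = I*√4027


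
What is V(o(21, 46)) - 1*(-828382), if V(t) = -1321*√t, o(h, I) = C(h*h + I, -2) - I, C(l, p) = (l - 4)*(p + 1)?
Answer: 828382 - 30383*I ≈ 8.2838e+5 - 30383.0*I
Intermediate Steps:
C(l, p) = (1 + p)*(-4 + l) (C(l, p) = (-4 + l)*(1 + p) = (1 + p)*(-4 + l))
o(h, I) = 4 - h² - 2*I (o(h, I) = (-4 + (h*h + I) - 4*(-2) + (h*h + I)*(-2)) - I = (-4 + (h² + I) + 8 + (h² + I)*(-2)) - I = (-4 + (I + h²) + 8 + (I + h²)*(-2)) - I = (-4 + (I + h²) + 8 + (-2*I - 2*h²)) - I = (4 - I - h²) - I = 4 - h² - 2*I)
V(o(21, 46)) - 1*(-828382) = -1321*√(4 - 1*21² - 2*46) - 1*(-828382) = -1321*√(4 - 1*441 - 92) + 828382 = -1321*√(4 - 441 - 92) + 828382 = -30383*I + 828382 = 828382 - 30383*I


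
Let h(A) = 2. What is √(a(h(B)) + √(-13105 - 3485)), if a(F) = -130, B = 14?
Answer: √(-130 + I*√16590) ≈ 5.1479 + 12.51*I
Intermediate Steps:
√(a(h(B)) + √(-13105 - 3485)) = √(-130 + √(-13105 - 3485)) = √(-130 + √(-16590)) = √(-130 + I*√16590)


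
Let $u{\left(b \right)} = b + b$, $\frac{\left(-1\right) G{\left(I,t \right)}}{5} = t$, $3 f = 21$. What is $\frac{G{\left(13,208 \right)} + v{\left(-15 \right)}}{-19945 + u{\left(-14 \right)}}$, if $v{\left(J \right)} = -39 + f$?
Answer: $\frac{1072}{19973} \approx 0.053672$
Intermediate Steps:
$f = 7$ ($f = \frac{1}{3} \cdot 21 = 7$)
$G{\left(I,t \right)} = - 5 t$
$v{\left(J \right)} = -32$ ($v{\left(J \right)} = -39 + 7 = -32$)
$u{\left(b \right)} = 2 b$
$\frac{G{\left(13,208 \right)} + v{\left(-15 \right)}}{-19945 + u{\left(-14 \right)}} = \frac{\left(-5\right) 208 - 32}{-19945 + 2 \left(-14\right)} = \frac{-1040 - 32}{-19945 - 28} = - \frac{1072}{-19973} = \left(-1072\right) \left(- \frac{1}{19973}\right) = \frac{1072}{19973}$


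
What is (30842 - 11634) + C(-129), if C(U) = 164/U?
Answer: 2477668/129 ≈ 19207.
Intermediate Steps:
(30842 - 11634) + C(-129) = (30842 - 11634) + 164/(-129) = 19208 + 164*(-1/129) = 19208 - 164/129 = 2477668/129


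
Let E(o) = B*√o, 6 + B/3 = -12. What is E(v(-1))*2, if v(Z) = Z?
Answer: -108*I ≈ -108.0*I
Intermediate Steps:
B = -54 (B = -18 + 3*(-12) = -18 - 36 = -54)
E(o) = -54*√o
E(v(-1))*2 = -54*I*2 = -108*I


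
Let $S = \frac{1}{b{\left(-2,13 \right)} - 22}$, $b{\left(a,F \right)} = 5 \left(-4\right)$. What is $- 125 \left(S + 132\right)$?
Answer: $- \frac{692875}{42} \approx -16497.0$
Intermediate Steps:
$b{\left(a,F \right)} = -20$
$S = - \frac{1}{42}$ ($S = \frac{1}{-20 - 22} = \frac{1}{-42} = - \frac{1}{42} \approx -0.02381$)
$- 125 \left(S + 132\right) = - 125 \left(- \frac{1}{42} + 132\right) = \left(-125\right) \frac{5543}{42} = - \frac{692875}{42}$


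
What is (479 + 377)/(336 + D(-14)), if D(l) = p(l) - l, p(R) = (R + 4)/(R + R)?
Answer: 11984/4905 ≈ 2.4432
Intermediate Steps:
p(R) = (4 + R)/(2*R) (p(R) = (4 + R)/((2*R)) = (4 + R)*(1/(2*R)) = (4 + R)/(2*R))
D(l) = -l + (4 + l)/(2*l) (D(l) = (4 + l)/(2*l) - l = -l + (4 + l)/(2*l))
(479 + 377)/(336 + D(-14)) = (479 + 377)/(336 + (½ - 1*(-14) + 2/(-14))) = 856/(336 + (½ + 14 + 2*(-1/14))) = 856/(336 + (½ + 14 - ⅐)) = 856/(336 + 201/14) = 856/(4905/14) = 856*(14/4905) = 11984/4905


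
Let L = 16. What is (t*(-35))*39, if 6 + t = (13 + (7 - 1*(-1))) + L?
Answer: -42315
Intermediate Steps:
t = 31 (t = -6 + ((13 + (7 - 1*(-1))) + 16) = -6 + ((13 + (7 + 1)) + 16) = -6 + ((13 + 8) + 16) = -6 + (21 + 16) = -6 + 37 = 31)
(t*(-35))*39 = (31*(-35))*39 = -1085*39 = -42315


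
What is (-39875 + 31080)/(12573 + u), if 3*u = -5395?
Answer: -26385/32324 ≈ -0.81627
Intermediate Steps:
u = -5395/3 (u = (⅓)*(-5395) = -5395/3 ≈ -1798.3)
(-39875 + 31080)/(12573 + u) = (-39875 + 31080)/(12573 - 5395/3) = -8795/32324/3 = -8795*3/32324 = -26385/32324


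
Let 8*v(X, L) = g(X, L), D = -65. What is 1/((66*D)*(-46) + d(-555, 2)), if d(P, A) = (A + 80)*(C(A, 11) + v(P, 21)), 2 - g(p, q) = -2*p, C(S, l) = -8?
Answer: 1/185327 ≈ 5.3959e-6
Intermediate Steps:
g(p, q) = 2 + 2*p (g(p, q) = 2 - (-2)*p = 2 + 2*p)
v(X, L) = ¼ + X/4 (v(X, L) = (2 + 2*X)/8 = ¼ + X/4)
d(P, A) = (80 + A)*(-31/4 + P/4) (d(P, A) = (A + 80)*(-8 + (¼ + P/4)) = (80 + A)*(-31/4 + P/4))
1/((66*D)*(-46) + d(-555, 2)) = 1/((66*(-65))*(-46) + (-620 + 20*(-555) - 31/4*2 + (¼)*2*(-555))) = 1/(-4290*(-46) + (-620 - 11100 - 31/2 - 555/2)) = 1/(197340 - 12013) = 1/185327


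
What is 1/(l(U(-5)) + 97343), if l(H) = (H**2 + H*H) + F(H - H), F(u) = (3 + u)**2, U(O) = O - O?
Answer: 1/97352 ≈ 1.0272e-5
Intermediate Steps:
U(O) = 0
l(H) = 9 + 2*H**2 (l(H) = (H**2 + H*H) + (3 + (H - H))**2 = (H**2 + H**2) + (3 + 0)**2 = 2*H**2 + 3**2 = 2*H**2 + 9 = 9 + 2*H**2)
1/(l(U(-5)) + 97343) = 1/((9 + 2*0**2) + 97343) = 1/((9 + 2*0) + 97343) = 1/((9 + 0) + 97343) = 1/(9 + 97343) = 1/97352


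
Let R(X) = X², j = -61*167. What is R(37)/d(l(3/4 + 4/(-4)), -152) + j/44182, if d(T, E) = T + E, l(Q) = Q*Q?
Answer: -992527125/107406442 ≈ -9.2408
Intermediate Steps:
l(Q) = Q²
d(T, E) = E + T
j = -10187
R(37)/d(l(3/4 + 4/(-4)), -152) + j/44182 = 37²/(-152 + (3/4 + 4/(-4))²) - 10187/44182 = 1369/(-152 + (3*(¼) + 4*(-¼))²) - 10187*1/44182 = 1369/(-152 + (¾ - 1)²) - 10187/44182 = 1369/(-152 + (-¼)²) - 10187/44182 = 1369/(-152 + 1/16) - 10187/44182 = 1369/(-2431/16) - 10187/44182 = 1369*(-16/2431) - 10187/44182 = -21904/2431 - 10187/44182 = -992527125/107406442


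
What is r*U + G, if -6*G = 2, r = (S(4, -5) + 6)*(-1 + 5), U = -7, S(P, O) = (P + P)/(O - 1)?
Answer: -131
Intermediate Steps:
S(P, O) = 2*P/(-1 + O) (S(P, O) = (2*P)/(-1 + O) = 2*P/(-1 + O))
r = 56/3 (r = (2*4/(-1 - 5) + 6)*(-1 + 5) = (2*4/(-6) + 6)*4 = (2*4*(-⅙) + 6)*4 = (-4/3 + 6)*4 = (14/3)*4 = 56/3 ≈ 18.667)
G = -⅓ (G = -⅙*2 = -⅓ ≈ -0.33333)
r*U + G = (56/3)*(-7) - ⅓ = -392/3 - ⅓ = -131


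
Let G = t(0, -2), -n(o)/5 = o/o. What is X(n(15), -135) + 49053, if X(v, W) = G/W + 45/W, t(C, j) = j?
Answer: 6622112/135 ≈ 49053.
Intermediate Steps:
n(o) = -5 (n(o) = -5*o/o = -5*1 = -5)
G = -2
X(v, W) = 43/W (X(v, W) = -2/W + 45/W = 43/W)
X(n(15), -135) + 49053 = 43/(-135) + 49053 = 43*(-1/135) + 49053 = -43/135 + 49053 = 6622112/135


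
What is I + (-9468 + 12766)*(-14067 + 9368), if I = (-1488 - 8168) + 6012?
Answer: -15500946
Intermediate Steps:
I = -3644 (I = -9656 + 6012 = -3644)
I + (-9468 + 12766)*(-14067 + 9368) = -3644 + (-9468 + 12766)*(-14067 + 9368) = -3644 + 3298*(-4699) = -3644 - 15497302 = -15500946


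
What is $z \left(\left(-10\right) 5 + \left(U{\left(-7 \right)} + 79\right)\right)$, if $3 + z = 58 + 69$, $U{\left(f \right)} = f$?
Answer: $2728$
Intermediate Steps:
$z = 124$ ($z = -3 + \left(58 + 69\right) = -3 + 127 = 124$)
$z \left(\left(-10\right) 5 + \left(U{\left(-7 \right)} + 79\right)\right) = 124 \left(\left(-10\right) 5 + \left(-7 + 79\right)\right) = 124 \left(-50 + 72\right) = 124 \cdot 22 = 2728$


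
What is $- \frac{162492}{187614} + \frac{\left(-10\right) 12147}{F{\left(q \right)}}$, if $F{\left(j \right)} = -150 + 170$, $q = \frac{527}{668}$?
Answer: $- \frac{379878707}{62538} \approx -6074.4$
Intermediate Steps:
$q = \frac{527}{668}$ ($q = 527 \cdot \frac{1}{668} = \frac{527}{668} \approx 0.78892$)
$F{\left(j \right)} = 20$
$- \frac{162492}{187614} + \frac{\left(-10\right) 12147}{F{\left(q \right)}} = - \frac{162492}{187614} + \frac{\left(-10\right) 12147}{20} = \left(-162492\right) \frac{1}{187614} - \frac{12147}{2} = - \frac{27082}{31269} - \frac{12147}{2} = - \frac{379878707}{62538}$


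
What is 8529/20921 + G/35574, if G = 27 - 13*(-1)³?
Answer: 152123743/372121827 ≈ 0.40880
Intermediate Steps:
G = 40 (G = 27 - 13*(-1) = 27 + 13 = 40)
8529/20921 + G/35574 = 8529/20921 + 40/35574 = 8529*(1/20921) + 40*(1/35574) = 8529/20921 + 20/17787 = 152123743/372121827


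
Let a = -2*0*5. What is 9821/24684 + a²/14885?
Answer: 9821/24684 ≈ 0.39787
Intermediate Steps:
a = 0 (a = 0*5 = 0)
9821/24684 + a²/14885 = 9821/24684 + 0²/14885 = 9821*(1/24684) + 0*(1/14885) = 9821/24684 + 0 = 9821/24684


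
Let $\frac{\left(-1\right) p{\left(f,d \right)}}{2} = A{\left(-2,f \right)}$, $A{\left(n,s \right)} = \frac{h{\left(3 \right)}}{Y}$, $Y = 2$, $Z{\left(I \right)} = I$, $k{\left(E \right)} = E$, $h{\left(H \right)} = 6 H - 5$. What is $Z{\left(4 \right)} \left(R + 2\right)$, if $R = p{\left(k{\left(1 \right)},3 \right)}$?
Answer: $-44$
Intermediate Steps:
$h{\left(H \right)} = -5 + 6 H$
$A{\left(n,s \right)} = \frac{13}{2}$ ($A{\left(n,s \right)} = \frac{-5 + 6 \cdot 3}{2} = \left(-5 + 18\right) \frac{1}{2} = 13 \cdot \frac{1}{2} = \frac{13}{2}$)
$p{\left(f,d \right)} = -13$ ($p{\left(f,d \right)} = \left(-2\right) \frac{13}{2} = -13$)
$R = -13$
$Z{\left(4 \right)} \left(R + 2\right) = 4 \left(-13 + 2\right) = 4 \left(-11\right) = -44$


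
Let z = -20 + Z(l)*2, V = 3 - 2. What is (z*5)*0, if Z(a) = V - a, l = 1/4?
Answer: 0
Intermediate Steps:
l = 1/4 ≈ 0.25000
V = 1
Z(a) = 1 - a
z = -37/2 (z = -20 + (1 - 1*1/4)*2 = -20 + (1 - 1/4)*2 = -20 + (3/4)*2 = -20 + 3/2 = -37/2 ≈ -18.500)
(z*5)*0 = -37/2*5*0 = -185/2*0 = 0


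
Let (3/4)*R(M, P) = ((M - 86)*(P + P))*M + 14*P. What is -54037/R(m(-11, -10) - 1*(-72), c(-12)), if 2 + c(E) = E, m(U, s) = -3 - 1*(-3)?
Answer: -162111/112112 ≈ -1.4460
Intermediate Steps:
m(U, s) = 0 (m(U, s) = -3 + 3 = 0)
c(E) = -2 + E
R(M, P) = 56*P/3 + 8*M*P*(-86 + M)/3 (R(M, P) = 4*(((M - 86)*(P + P))*M + 14*P)/3 = 4*(((-86 + M)*(2*P))*M + 14*P)/3 = 4*((2*P*(-86 + M))*M + 14*P)/3 = 4*(2*M*P*(-86 + M) + 14*P)/3 = 4*(14*P + 2*M*P*(-86 + M))/3 = 56*P/3 + 8*M*P*(-86 + M)/3)
-54037/R(m(-11, -10) - 1*(-72), c(-12)) = -54037*3/(8*(-2 - 12)*(7 + (0 - 1*(-72))² - 86*(0 - 1*(-72)))) = -54037*(-3/(112*(7 + (0 + 72)² - 86*(0 + 72)))) = -54037*(-3/(112*(7 + 72² - 86*72))) = -54037*(-3/(112*(7 + 5184 - 6192))) = -54037/((8/3)*(-14)*(-1001)) = -54037/112112/3 = -54037*3/112112 = -162111/112112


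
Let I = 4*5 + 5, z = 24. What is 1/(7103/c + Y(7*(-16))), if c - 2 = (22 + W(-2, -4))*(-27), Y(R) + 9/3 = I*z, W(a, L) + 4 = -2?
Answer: 430/249607 ≈ 0.0017227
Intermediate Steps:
W(a, L) = -6 (W(a, L) = -4 - 2 = -6)
I = 25 (I = 20 + 5 = 25)
Y(R) = 597 (Y(R) = -3 + 25*24 = -3 + 600 = 597)
c = -430 (c = 2 + (22 - 6)*(-27) = 2 + 16*(-27) = 2 - 432 = -430)
1/(7103/c + Y(7*(-16))) = 1/(7103/(-430) + 597) = 1/(7103*(-1/430) + 597) = 1/(-7103/430 + 597) = 1/(249607/430) = 430/249607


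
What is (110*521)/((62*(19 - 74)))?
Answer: -521/31 ≈ -16.806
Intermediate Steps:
(110*521)/((62*(19 - 74))) = 57310/((62*(-55))) = 57310/(-3410) = 57310*(-1/3410) = -521/31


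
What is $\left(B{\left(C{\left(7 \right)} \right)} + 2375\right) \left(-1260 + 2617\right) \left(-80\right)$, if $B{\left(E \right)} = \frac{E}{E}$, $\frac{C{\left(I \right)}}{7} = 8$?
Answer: $-257938560$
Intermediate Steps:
$C{\left(I \right)} = 56$ ($C{\left(I \right)} = 7 \cdot 8 = 56$)
$B{\left(E \right)} = 1$
$\left(B{\left(C{\left(7 \right)} \right)} + 2375\right) \left(-1260 + 2617\right) \left(-80\right) = \left(1 + 2375\right) \left(-1260 + 2617\right) \left(-80\right) = 2376 \cdot 1357 \left(-80\right) = 3224232 \left(-80\right) = -257938560$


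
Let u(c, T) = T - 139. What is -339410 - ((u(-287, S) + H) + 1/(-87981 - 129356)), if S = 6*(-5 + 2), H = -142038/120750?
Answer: -1483855968838699/4373907125 ≈ -3.3925e+5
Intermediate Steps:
H = -23673/20125 (H = -142038*1/120750 = -23673/20125 ≈ -1.1763)
S = -18 (S = 6*(-3) = -18)
u(c, T) = -139 + T
-339410 - ((u(-287, S) + H) + 1/(-87981 - 129356)) = -339410 - (((-139 - 18) - 23673/20125) + 1/(-87981 - 129356)) = -339410 - ((-157 - 23673/20125) + 1/(-217337)) = -339410 - (-3183298/20125 - 1/217337) = -339410 - 1*(-691848457551/4373907125) = -339410 + 691848457551/4373907125 = -1483855968838699/4373907125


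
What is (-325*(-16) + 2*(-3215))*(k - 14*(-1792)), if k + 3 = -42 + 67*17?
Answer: -32203860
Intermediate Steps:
k = 1094 (k = -3 + (-42 + 67*17) = -3 + (-42 + 1139) = -3 + 1097 = 1094)
(-325*(-16) + 2*(-3215))*(k - 14*(-1792)) = (-325*(-16) + 2*(-3215))*(1094 - 14*(-1792)) = (5200 - 6430)*(1094 - 1*(-25088)) = -1230*(1094 + 25088) = -1230*26182 = -32203860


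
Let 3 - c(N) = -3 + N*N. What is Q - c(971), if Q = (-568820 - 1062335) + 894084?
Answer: 205764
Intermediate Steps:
c(N) = 6 - N² (c(N) = 3 - (-3 + N*N) = 3 - (-3 + N²) = 3 + (3 - N²) = 6 - N²)
Q = -737071 (Q = -1631155 + 894084 = -737071)
Q - c(971) = -737071 - (6 - 1*971²) = -737071 - (6 - 1*942841) = -737071 - (6 - 942841) = -737071 - 1*(-942835) = -737071 + 942835 = 205764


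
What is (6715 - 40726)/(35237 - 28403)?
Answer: -11337/2278 ≈ -4.9767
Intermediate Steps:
(6715 - 40726)/(35237 - 28403) = -34011/6834 = -34011*1/6834 = -11337/2278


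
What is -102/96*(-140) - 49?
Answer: 399/4 ≈ 99.750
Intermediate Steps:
-102/96*(-140) - 49 = -102*1/96*(-140) - 49 = -17/16*(-140) - 49 = 595/4 - 49 = 399/4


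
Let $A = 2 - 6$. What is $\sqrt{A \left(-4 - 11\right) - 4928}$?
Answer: $2 i \sqrt{1217} \approx 69.771 i$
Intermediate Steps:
$A = -4$
$\sqrt{A \left(-4 - 11\right) - 4928} = \sqrt{- 4 \left(-4 - 11\right) - 4928} = \sqrt{\left(-4\right) \left(-15\right) - 4928} = \sqrt{60 - 4928} = \sqrt{-4868} = 2 i \sqrt{1217}$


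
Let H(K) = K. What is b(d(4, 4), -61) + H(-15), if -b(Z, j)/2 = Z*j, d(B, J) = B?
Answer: 473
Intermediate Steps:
b(Z, j) = -2*Z*j
b(d(4, 4), -61) + H(-15) = -2*4*(-61) - 15 = 488 - 15 = 473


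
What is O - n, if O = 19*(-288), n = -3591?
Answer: -1881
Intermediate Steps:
O = -5472
O - n = -5472 - 1*(-3591) = -5472 + 3591 = -1881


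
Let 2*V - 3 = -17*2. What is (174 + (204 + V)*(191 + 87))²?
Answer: 2764340929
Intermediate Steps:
V = -31/2 (V = 3/2 + (-17*2)/2 = 3/2 + (½)*(-34) = 3/2 - 17 = -31/2 ≈ -15.500)
(174 + (204 + V)*(191 + 87))² = (174 + (204 - 31/2)*(191 + 87))² = (174 + (377/2)*278)² = (174 + 52403)² = 52577² = 2764340929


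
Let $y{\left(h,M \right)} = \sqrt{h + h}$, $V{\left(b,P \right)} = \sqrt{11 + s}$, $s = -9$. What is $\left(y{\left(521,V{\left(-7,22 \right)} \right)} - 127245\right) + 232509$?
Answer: $105264 + \sqrt{1042} \approx 1.053 \cdot 10^{5}$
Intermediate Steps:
$V{\left(b,P \right)} = \sqrt{2}$ ($V{\left(b,P \right)} = \sqrt{11 - 9} = \sqrt{2}$)
$y{\left(h,M \right)} = \sqrt{2} \sqrt{h}$ ($y{\left(h,M \right)} = \sqrt{2 h} = \sqrt{2} \sqrt{h}$)
$\left(y{\left(521,V{\left(-7,22 \right)} \right)} - 127245\right) + 232509 = \left(\sqrt{2} \sqrt{521} - 127245\right) + 232509 = \left(\sqrt{1042} - 127245\right) + 232509 = \left(-127245 + \sqrt{1042}\right) + 232509 = 105264 + \sqrt{1042}$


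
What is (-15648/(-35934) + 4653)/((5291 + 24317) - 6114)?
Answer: 27869425/140705566 ≈ 0.19807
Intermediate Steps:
(-15648/(-35934) + 4653)/((5291 + 24317) - 6114) = (-15648*(-1/35934) + 4653)/(29608 - 6114) = (2608/5989 + 4653)/23494 = (27869425/5989)*(1/23494) = 27869425/140705566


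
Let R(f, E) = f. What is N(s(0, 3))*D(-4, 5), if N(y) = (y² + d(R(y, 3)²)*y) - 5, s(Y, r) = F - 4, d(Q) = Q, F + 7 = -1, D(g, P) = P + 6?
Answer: -17479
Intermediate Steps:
D(g, P) = 6 + P
F = -8 (F = -7 - 1 = -8)
s(Y, r) = -12 (s(Y, r) = -8 - 4 = -12)
N(y) = -5 + y² + y³ (N(y) = (y² + y²*y) - 5 = (y² + y³) - 5 = -5 + y² + y³)
N(s(0, 3))*D(-4, 5) = (-5 + (-12)² + (-12)³)*(6 + 5) = (-5 + 144 - 1728)*11 = -1589*11 = -17479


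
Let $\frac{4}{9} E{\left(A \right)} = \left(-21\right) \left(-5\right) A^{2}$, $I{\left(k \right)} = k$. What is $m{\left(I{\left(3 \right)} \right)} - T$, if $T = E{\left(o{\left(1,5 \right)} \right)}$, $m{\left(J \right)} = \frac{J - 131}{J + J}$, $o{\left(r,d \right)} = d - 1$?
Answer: $- \frac{11404}{3} \approx -3801.3$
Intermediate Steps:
$o{\left(r,d \right)} = -1 + d$
$E{\left(A \right)} = \frac{945 A^{2}}{4}$ ($E{\left(A \right)} = \frac{9 \left(-21\right) \left(-5\right) A^{2}}{4} = \frac{9 \cdot 105 A^{2}}{4} = \frac{945 A^{2}}{4}$)
$m{\left(J \right)} = \frac{-131 + J}{2 J}$
$T = 3780$ ($T = \frac{945 \left(-1 + 5\right)^{2}}{4} = \frac{945 \cdot 4^{2}}{4} = \frac{945}{4} \cdot 16 = 3780$)
$m{\left(I{\left(3 \right)} \right)} - T = \frac{-131 + 3}{2 \cdot 3} - 3780 = \frac{1}{2} \cdot \frac{1}{3} \left(-128\right) - 3780 = - \frac{64}{3} - 3780 = - \frac{11404}{3}$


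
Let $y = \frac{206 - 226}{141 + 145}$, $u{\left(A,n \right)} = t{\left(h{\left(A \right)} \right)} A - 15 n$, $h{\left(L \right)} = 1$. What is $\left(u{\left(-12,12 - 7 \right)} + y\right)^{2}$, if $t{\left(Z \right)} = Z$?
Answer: $\frac{155027401}{20449} \approx 7581.2$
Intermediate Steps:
$u{\left(A,n \right)} = A - 15 n$ ($u{\left(A,n \right)} = 1 A - 15 n = A - 15 n$)
$y = - \frac{10}{143}$ ($y = - \frac{20}{286} = \left(-20\right) \frac{1}{286} = - \frac{10}{143} \approx -0.06993$)
$\left(u{\left(-12,12 - 7 \right)} + y\right)^{2} = \left(\left(-12 - 15 \left(12 - 7\right)\right) - \frac{10}{143}\right)^{2} = \left(\left(-12 - 75\right) - \frac{10}{143}\right)^{2} = \left(-87 - \frac{10}{143}\right)^{2} = \left(- \frac{12451}{143}\right)^{2} = \frac{155027401}{20449}$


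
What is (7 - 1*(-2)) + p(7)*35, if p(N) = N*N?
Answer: 1724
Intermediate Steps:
p(N) = N²
(7 - 1*(-2)) + p(7)*35 = (7 - 1*(-2)) + 7²*35 = (7 + 2) + 49*35 = 9 + 1715 = 1724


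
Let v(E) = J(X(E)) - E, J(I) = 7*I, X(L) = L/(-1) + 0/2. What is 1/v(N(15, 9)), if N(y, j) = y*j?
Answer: -1/1080 ≈ -0.00092593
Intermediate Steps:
X(L) = -L (X(L) = L*(-1) + 0*(½) = -L + 0 = -L)
N(y, j) = j*y
v(E) = -8*E (v(E) = 7*(-E) - E = -7*E - E = -8*E)
1/v(N(15, 9)) = 1/(-72*15) = 1/(-8*135) = 1/(-1080) = -1/1080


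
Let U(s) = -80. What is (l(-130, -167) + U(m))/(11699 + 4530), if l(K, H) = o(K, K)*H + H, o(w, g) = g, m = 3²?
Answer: 21463/16229 ≈ 1.3225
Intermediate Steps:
m = 9
l(K, H) = H + H*K (l(K, H) = K*H + H = H*K + H = H + H*K)
(l(-130, -167) + U(m))/(11699 + 4530) = (-167*(1 - 130) - 80)/(11699 + 4530) = (-167*(-129) - 80)/16229 = (21543 - 80)*(1/16229) = 21463*(1/16229) = 21463/16229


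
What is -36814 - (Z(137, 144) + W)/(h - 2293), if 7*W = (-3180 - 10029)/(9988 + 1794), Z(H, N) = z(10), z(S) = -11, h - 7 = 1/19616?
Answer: -9724980910825062/264165252925 ≈ -36814.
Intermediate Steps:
h = 137313/19616 (h = 7 + 1/19616 = 137313/19616 ≈ 7.0001)
Z(H, N) = -11
W = -1887/11782 (W = ((-3180 - 10029)/(9988 + 1794))/7 = (-13209/11782)/7 = (-13209*1/11782)/7 = (1/7)*(-13209/11782) = -1887/11782 ≈ -0.16016)
-36814 - (Z(137, 144) + W)/(h - 2293) = -36814 - (-11 - 1887/11782)/(137313/19616 - 2293) = -36814 - (-131489)/(11782*(-44842175/19616)) = -36814 - (-131489)*(-19616)/(11782*44842175) = -36814 - 1*1289644112/264165252925 = -36814 - 1289644112/264165252925 = -9724980910825062/264165252925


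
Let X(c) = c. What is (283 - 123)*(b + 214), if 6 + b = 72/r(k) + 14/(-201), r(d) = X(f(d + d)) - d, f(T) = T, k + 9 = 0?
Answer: 6429760/201 ≈ 31989.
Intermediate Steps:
k = -9 (k = -9 + 0 = -9)
r(d) = d (r(d) = (d + d) - d = 2*d - d = d)
b = -2828/201 (b = -6 + (72/(-9) + 14/(-201)) = -6 + (72*(-⅑) + 14*(-1/201)) = -6 + (-8 - 14/201) = -6 - 1622/201 = -2828/201 ≈ -14.070)
(283 - 123)*(b + 214) = (283 - 123)*(-2828/201 + 214) = 160*(40186/201) = 6429760/201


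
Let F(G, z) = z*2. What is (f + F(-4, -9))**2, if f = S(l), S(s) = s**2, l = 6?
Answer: 324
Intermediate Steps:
F(G, z) = 2*z
f = 36 (f = 6**2 = 36)
(f + F(-4, -9))**2 = (36 + 2*(-9))**2 = (36 - 18)**2 = 18**2 = 324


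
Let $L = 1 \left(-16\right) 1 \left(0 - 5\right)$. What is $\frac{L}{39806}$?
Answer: $\frac{40}{19903} \approx 0.0020097$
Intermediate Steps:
$L = 80$ ($L = - 16 \cdot 1 \left(-5\right) = \left(-16\right) \left(-5\right) = 80$)
$\frac{L}{39806} = \frac{80}{39806} = 80 \cdot \frac{1}{39806} = \frac{40}{19903}$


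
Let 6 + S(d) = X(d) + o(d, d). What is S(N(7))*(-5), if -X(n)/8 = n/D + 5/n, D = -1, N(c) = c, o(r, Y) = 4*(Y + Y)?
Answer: -3510/7 ≈ -501.43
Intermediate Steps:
o(r, Y) = 8*Y (o(r, Y) = 4*(2*Y) = 8*Y)
X(n) = -40/n + 8*n (X(n) = -8*(n/(-1) + 5/n) = -8*(n*(-1) + 5/n) = -8*(-n + 5/n) = -40/n + 8*n)
S(d) = -6 - 40/d + 16*d (S(d) = -6 + ((-40/d + 8*d) + 8*d) = -6 + (-40/d + 16*d) = -6 - 40/d + 16*d)
S(N(7))*(-5) = (-6 - 40/7 + 16*7)*(-5) = (-6 - 40*⅐ + 112)*(-5) = (-6 - 40/7 + 112)*(-5) = (702/7)*(-5) = -3510/7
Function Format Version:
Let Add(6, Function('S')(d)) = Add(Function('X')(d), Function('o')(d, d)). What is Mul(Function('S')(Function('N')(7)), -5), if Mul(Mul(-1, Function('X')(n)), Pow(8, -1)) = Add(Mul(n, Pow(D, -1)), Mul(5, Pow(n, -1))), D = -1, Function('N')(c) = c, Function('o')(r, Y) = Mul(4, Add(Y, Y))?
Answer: Rational(-3510, 7) ≈ -501.43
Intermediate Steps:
Function('o')(r, Y) = Mul(8, Y) (Function('o')(r, Y) = Mul(4, Mul(2, Y)) = Mul(8, Y))
Function('X')(n) = Add(Mul(-40, Pow(n, -1)), Mul(8, n)) (Function('X')(n) = Mul(-8, Add(Mul(n, Pow(-1, -1)), Mul(5, Pow(n, -1)))) = Mul(-8, Add(Mul(n, -1), Mul(5, Pow(n, -1)))) = Mul(-8, Add(Mul(-1, n), Mul(5, Pow(n, -1)))) = Add(Mul(-40, Pow(n, -1)), Mul(8, n)))
Function('S')(d) = Add(-6, Mul(-40, Pow(d, -1)), Mul(16, d)) (Function('S')(d) = Add(-6, Add(Add(Mul(-40, Pow(d, -1)), Mul(8, d)), Mul(8, d))) = Add(-6, Add(Mul(-40, Pow(d, -1)), Mul(16, d))) = Add(-6, Mul(-40, Pow(d, -1)), Mul(16, d)))
Mul(Function('S')(Function('N')(7)), -5) = Mul(Add(-6, Mul(-40, Pow(7, -1)), Mul(16, 7)), -5) = Mul(Add(-6, Mul(-40, Rational(1, 7)), 112), -5) = Mul(Add(-6, Rational(-40, 7), 112), -5) = Mul(Rational(702, 7), -5) = Rational(-3510, 7)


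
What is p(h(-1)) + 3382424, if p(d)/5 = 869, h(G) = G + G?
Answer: 3386769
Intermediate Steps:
h(G) = 2*G
p(d) = 4345 (p(d) = 5*869 = 4345)
p(h(-1)) + 3382424 = 4345 + 3382424 = 3386769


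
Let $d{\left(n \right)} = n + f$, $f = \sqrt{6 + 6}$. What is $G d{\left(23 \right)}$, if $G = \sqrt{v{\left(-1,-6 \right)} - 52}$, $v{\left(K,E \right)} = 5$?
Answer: $i \sqrt{47} \left(23 + 2 \sqrt{3}\right) \approx 181.43 i$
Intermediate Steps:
$f = 2 \sqrt{3}$ ($f = \sqrt{12} = 2 \sqrt{3} \approx 3.4641$)
$d{\left(n \right)} = n + 2 \sqrt{3}$
$G = i \sqrt{47}$ ($G = \sqrt{5 - 52} = \sqrt{-47} = i \sqrt{47} \approx 6.8557 i$)
$G d{\left(23 \right)} = i \sqrt{47} \left(23 + 2 \sqrt{3}\right)$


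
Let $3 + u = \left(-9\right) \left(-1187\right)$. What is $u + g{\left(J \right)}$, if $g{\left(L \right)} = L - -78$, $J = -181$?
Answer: $10577$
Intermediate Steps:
$g{\left(L \right)} = 78 + L$ ($g{\left(L \right)} = L + 78 = 78 + L$)
$u = 10680$ ($u = -3 - -10683 = -3 + 10683 = 10680$)
$u + g{\left(J \right)} = 10680 + \left(78 - 181\right) = 10680 - 103 = 10577$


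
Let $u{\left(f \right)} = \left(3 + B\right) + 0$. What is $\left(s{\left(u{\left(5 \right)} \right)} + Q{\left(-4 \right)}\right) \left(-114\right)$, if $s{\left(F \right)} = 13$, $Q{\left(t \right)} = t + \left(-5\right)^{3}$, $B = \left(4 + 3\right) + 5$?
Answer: $13224$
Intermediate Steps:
$B = 12$ ($B = 7 + 5 = 12$)
$Q{\left(t \right)} = -125 + t$ ($Q{\left(t \right)} = t - 125 = -125 + t$)
$u{\left(f \right)} = 15$ ($u{\left(f \right)} = \left(3 + 12\right) + 0 = 15 + 0 = 15$)
$\left(s{\left(u{\left(5 \right)} \right)} + Q{\left(-4 \right)}\right) \left(-114\right) = \left(13 - 129\right) \left(-114\right) = \left(-116\right) \left(-114\right) = 13224$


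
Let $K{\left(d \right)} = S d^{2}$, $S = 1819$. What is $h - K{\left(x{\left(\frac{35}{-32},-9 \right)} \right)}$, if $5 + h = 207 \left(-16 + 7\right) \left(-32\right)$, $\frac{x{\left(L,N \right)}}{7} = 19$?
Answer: $-32116680$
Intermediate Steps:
$x{\left(L,N \right)} = 133$ ($x{\left(L,N \right)} = 7 \cdot 19 = 133$)
$K{\left(d \right)} = 1819 d^{2}$
$h = 59611$ ($h = -5 + 207 \left(-16 + 7\right) \left(-32\right) = -5 + 207 \left(\left(-9\right) \left(-32\right)\right) = -5 + 207 \cdot 288 = -5 + 59616 = 59611$)
$h - K{\left(x{\left(\frac{35}{-32},-9 \right)} \right)} = 59611 - 1819 \cdot 133^{2} = 59611 - 1819 \cdot 17689 = 59611 - 32176291 = -32116680$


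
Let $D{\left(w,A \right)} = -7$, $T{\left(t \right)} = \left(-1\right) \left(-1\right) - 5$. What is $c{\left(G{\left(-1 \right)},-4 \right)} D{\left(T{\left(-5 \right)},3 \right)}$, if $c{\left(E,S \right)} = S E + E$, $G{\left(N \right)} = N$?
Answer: $-21$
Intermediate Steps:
$c{\left(E,S \right)} = E + E S$ ($c{\left(E,S \right)} = E S + E = E + E S$)
$T{\left(t \right)} = -4$ ($T{\left(t \right)} = 1 - 5 = -4$)
$c{\left(G{\left(-1 \right)},-4 \right)} D{\left(T{\left(-5 \right)},3 \right)} = - (1 - 4) \left(-7\right) = \left(-1\right) \left(-3\right) \left(-7\right) = 3 \left(-7\right) = -21$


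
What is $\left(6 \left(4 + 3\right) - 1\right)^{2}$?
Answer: $1681$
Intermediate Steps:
$\left(6 \left(4 + 3\right) - 1\right)^{2} = \left(6 \cdot 7 - 1\right)^{2} = \left(42 - 1\right)^{2} = 41^{2} = 1681$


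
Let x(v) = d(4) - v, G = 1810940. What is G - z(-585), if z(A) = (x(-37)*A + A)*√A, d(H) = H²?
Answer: 1810940 + 94770*I*√65 ≈ 1.8109e+6 + 7.6406e+5*I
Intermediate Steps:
x(v) = 16 - v (x(v) = 4² - v = 16 - v)
z(A) = 54*A^(3/2) (z(A) = ((16 - 1*(-37))*A + A)*√A = ((16 + 37)*A + A)*√A = (53*A + A)*√A = (54*A)*√A = 54*A^(3/2))
G - z(-585) = 1810940 - 54*(-585)^(3/2) = 1810940 - 54*(-1755*I*√65) = 1810940 - (-94770)*I*√65 = 1810940 + 94770*I*√65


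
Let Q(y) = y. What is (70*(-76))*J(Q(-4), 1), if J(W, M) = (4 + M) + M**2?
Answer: -31920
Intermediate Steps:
J(W, M) = 4 + M + M**2
(70*(-76))*J(Q(-4), 1) = (70*(-76))*(4 + 1 + 1**2) = -5320*(4 + 1 + 1) = -5320*6 = -31920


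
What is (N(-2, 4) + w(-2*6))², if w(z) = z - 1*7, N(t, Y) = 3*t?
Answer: 625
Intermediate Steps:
w(z) = -7 + z (w(z) = z - 7 = -7 + z)
(N(-2, 4) + w(-2*6))² = (3*(-2) + (-7 - 2*6))² = (-6 + (-7 - 12))² = (-6 - 19)² = (-25)² = 625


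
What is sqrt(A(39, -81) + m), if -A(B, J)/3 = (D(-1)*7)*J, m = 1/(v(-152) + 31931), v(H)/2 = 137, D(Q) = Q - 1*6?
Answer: I*sqrt(12349488199470)/32205 ≈ 109.12*I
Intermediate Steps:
D(Q) = -6 + Q (D(Q) = Q - 6 = -6 + Q)
v(H) = 274 (v(H) = 2*137 = 274)
m = 1/32205 (m = 1/(274 + 31931) = 1/32205 ≈ 3.1051e-5)
A(B, J) = 147*J (A(B, J) = -3*(-6 - 1)*7*J = -3*(-7*7)*J = -(-147)*J = 147*J)
sqrt(A(39, -81) + m) = sqrt(147*(-81) + 1/32205) = sqrt(-11907 + 1/32205) = sqrt(-383464934/32205) = I*sqrt(12349488199470)/32205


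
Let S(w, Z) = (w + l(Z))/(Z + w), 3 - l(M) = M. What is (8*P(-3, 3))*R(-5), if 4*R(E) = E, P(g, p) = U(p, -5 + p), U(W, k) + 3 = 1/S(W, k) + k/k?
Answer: 75/4 ≈ 18.750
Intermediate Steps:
l(M) = 3 - M
S(w, Z) = (3 + w - Z)/(Z + w) (S(w, Z) = (w + (3 - Z))/(Z + w) = (3 + w - Z)/(Z + w))
U(W, k) = -2 + (W + k)/(3 + W - k) (U(W, k) = -3 + (1/((3 + W - k)/(k + W)) + k/k) = -3 + (1/((3 + W - k)/(W + k)) + 1) = -3 + (1*((W + k)/(3 + W - k)) + 1) = -3 + ((W + k)/(3 + W - k) + 1) = -3 + (1 + (W + k)/(3 + W - k)) = -2 + (W + k)/(3 + W - k))
P(g, p) = -21/8 + p/4 (P(g, p) = (-6 - p + 3*(-5 + p))/(3 + p - (-5 + p)) = (-6 - p + (-15 + 3*p))/(3 + p + (5 - p)) = (-21 + 2*p)/8 = -21/8 + p/4)
R(E) = E/4
(8*P(-3, 3))*R(-5) = (8*(-21/8 + (1/4)*3))*((1/4)*(-5)) = (8*(-21/8 + 3/4))*(-5/4) = (8*(-15/8))*(-5/4) = -15*(-5/4) = 75/4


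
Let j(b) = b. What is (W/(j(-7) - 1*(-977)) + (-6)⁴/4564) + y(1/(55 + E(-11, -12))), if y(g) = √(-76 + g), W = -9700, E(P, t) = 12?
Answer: -11086/1141 + I*√341097/67 ≈ -9.716 + 8.7169*I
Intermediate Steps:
(W/(j(-7) - 1*(-977)) + (-6)⁴/4564) + y(1/(55 + E(-11, -12))) = (-9700/(-7 - 1*(-977)) + (-6)⁴/4564) + √(-76 + 1/(55 + 12)) = (-9700/(-7 + 977) + 1296*(1/4564)) + √(-76 + 1/67) = (-9700/970 + 324/1141) + √(-76 + 1/67) = (-9700*1/970 + 324/1141) + √(-5091/67) = (-10 + 324/1141) + I*√341097/67 = -11086/1141 + I*√341097/67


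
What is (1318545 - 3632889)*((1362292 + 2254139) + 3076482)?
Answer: -15489703044072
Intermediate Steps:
(1318545 - 3632889)*((1362292 + 2254139) + 3076482) = -2314344*(3616431 + 3076482) = -2314344*6692913 = -15489703044072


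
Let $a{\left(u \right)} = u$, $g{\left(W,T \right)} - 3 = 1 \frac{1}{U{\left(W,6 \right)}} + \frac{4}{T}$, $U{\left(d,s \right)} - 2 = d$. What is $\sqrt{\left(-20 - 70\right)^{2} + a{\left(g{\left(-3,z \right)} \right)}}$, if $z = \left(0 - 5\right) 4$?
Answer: $\frac{3 \sqrt{22505}}{5} \approx 90.01$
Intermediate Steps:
$U{\left(d,s \right)} = 2 + d$
$z = -20$ ($z = \left(-5\right) 4 = -20$)
$g{\left(W,T \right)} = 3 + \frac{1}{2 + W} + \frac{4}{T}$ ($g{\left(W,T \right)} = 3 + \left(1 \frac{1}{2 + W} + \frac{4}{T}\right) = 3 + \left(\frac{1}{2 + W} + \frac{4}{T}\right) = 3 + \frac{1}{2 + W} + \frac{4}{T}$)
$\sqrt{\left(-20 - 70\right)^{2} + a{\left(g{\left(-3,z \right)} \right)}} = \sqrt{\left(-20 - 70\right)^{2} + \left(3 + \frac{1}{2 - 3} + \frac{4}{-20}\right)} = \sqrt{\left(-90\right)^{2} + \left(3 + \frac{1}{-1} + 4 \left(- \frac{1}{20}\right)\right)} = \sqrt{8100 - - \frac{9}{5}} = \sqrt{8100 + \frac{9}{5}} = \sqrt{\frac{40509}{5}} = \frac{3 \sqrt{22505}}{5}$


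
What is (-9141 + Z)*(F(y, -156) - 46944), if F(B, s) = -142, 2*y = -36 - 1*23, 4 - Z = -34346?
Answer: -1186990974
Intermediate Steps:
Z = 34350 (Z = 4 - 1*(-34346) = 4 + 34346 = 34350)
y = -59/2 (y = (-36 - 1*23)/2 = (-36 - 23)/2 = (½)*(-59) = -59/2 ≈ -29.500)
(-9141 + Z)*(F(y, -156) - 46944) = (-9141 + 34350)*(-142 - 46944) = 25209*(-47086) = -1186990974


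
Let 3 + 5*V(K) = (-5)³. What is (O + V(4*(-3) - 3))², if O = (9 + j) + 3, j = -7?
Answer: 10609/25 ≈ 424.36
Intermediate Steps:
V(K) = -128/5 (V(K) = -⅗ + (⅕)*(-5)³ = -⅗ + (⅕)*(-125) = -⅗ - 25 = -128/5)
O = 5 (O = (9 - 7) + 3 = 2 + 3 = 5)
(O + V(4*(-3) - 3))² = (5 - 128/5)² = (-103/5)² = 10609/25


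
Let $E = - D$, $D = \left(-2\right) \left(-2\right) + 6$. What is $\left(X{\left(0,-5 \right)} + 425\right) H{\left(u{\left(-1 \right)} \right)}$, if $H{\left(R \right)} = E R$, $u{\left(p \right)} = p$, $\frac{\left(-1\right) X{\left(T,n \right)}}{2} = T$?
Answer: $4250$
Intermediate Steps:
$X{\left(T,n \right)} = - 2 T$
$D = 10$ ($D = 4 + 6 = 10$)
$E = -10$ ($E = \left(-1\right) 10 = -10$)
$H{\left(R \right)} = - 10 R$
$\left(X{\left(0,-5 \right)} + 425\right) H{\left(u{\left(-1 \right)} \right)} = \left(\left(-2\right) 0 + 425\right) \left(\left(-10\right) \left(-1\right)\right) = \left(0 + 425\right) 10 = 425 \cdot 10 = 4250$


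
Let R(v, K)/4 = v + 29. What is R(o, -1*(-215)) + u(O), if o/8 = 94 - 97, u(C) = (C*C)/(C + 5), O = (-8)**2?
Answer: 5476/69 ≈ 79.362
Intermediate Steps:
O = 64
u(C) = C**2/(5 + C)
o = -24 (o = 8*(94 - 97) = 8*(-3) = -24)
R(v, K) = 116 + 4*v (R(v, K) = 4*(v + 29) = 4*(29 + v) = 116 + 4*v)
R(o, -1*(-215)) + u(O) = (116 + 4*(-24)) + 64**2/(5 + 64) = (116 - 96) + 4096/69 = 20 + 4096*(1/69) = 20 + 4096/69 = 5476/69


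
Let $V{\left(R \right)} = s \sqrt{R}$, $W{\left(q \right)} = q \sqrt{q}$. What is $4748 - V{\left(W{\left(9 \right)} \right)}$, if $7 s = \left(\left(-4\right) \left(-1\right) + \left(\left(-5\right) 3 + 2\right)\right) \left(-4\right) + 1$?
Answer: $4748 - \frac{111 \sqrt{3}}{7} \approx 4720.5$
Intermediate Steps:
$W{\left(q \right)} = q^{\frac{3}{2}}$
$s = \frac{37}{7}$ ($s = \frac{\left(\left(-4\right) \left(-1\right) + \left(\left(-5\right) 3 + 2\right)\right) \left(-4\right) + 1}{7} = \frac{\left(4 + \left(-15 + 2\right)\right) \left(-4\right) + 1}{7} = \frac{\left(4 - 13\right) \left(-4\right) + 1}{7} = \frac{\left(-9\right) \left(-4\right) + 1}{7} = \frac{36 + 1}{7} = \frac{1}{7} \cdot 37 = \frac{37}{7} \approx 5.2857$)
$V{\left(R \right)} = \frac{37 \sqrt{R}}{7}$
$4748 - V{\left(W{\left(9 \right)} \right)} = 4748 - \frac{37 \sqrt{9^{\frac{3}{2}}}}{7} = 4748 - \frac{37 \sqrt{27}}{7} = 4748 - \frac{37 \cdot 3 \sqrt{3}}{7} = 4748 - \frac{111 \sqrt{3}}{7}$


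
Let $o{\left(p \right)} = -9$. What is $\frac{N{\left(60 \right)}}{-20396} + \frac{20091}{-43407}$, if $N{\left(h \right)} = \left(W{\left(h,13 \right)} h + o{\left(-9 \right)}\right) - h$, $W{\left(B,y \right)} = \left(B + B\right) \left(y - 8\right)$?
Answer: $- \frac{656477651}{295109724} \approx -2.2245$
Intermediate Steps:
$W{\left(B,y \right)} = 2 B \left(-8 + y\right)$
$N{\left(h \right)} = -9 - h + 10 h^{2}$ ($N{\left(h \right)} = \left(2 h \left(-8 + 13\right) h - 9\right) - h = \left(2 h 5 h - 9\right) - h = \left(10 h h - 9\right) - h = \left(10 h^{2} - 9\right) - h = \left(-9 + 10 h^{2}\right) - h = -9 - h + 10 h^{2}$)
$\frac{N{\left(60 \right)}}{-20396} + \frac{20091}{-43407} = \frac{-9 - 60 + 10 \cdot 60^{2}}{-20396} + \frac{20091}{-43407} = \left(-9 - 60 + 10 \cdot 3600\right) \left(- \frac{1}{20396}\right) + 20091 \left(- \frac{1}{43407}\right) = \left(-9 - 60 + 36000\right) \left(- \frac{1}{20396}\right) - \frac{6697}{14469} = 35931 \left(- \frac{1}{20396}\right) - \frac{6697}{14469} = - \frac{35931}{20396} - \frac{6697}{14469} = - \frac{656477651}{295109724}$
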